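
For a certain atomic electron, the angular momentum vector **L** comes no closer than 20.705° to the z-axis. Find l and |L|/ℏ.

l = 7, |L| = 2√14 ℏ ≈ 7.483ℏ

cos²θ_min = l/(l+1) = 0.8750.
Thus l = 0.8750/(1 − 0.8750) ≈ 7.
Then |L| = ℏ√(7·8) = 2√14 ℏ.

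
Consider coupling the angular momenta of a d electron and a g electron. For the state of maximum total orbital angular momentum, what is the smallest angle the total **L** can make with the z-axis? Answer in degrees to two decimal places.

By the triangle rule, |l₁ − l₂| ≤ L ≤ l₁ + l₂.
L ∈ {2, 3, 4, 5, 6}.
The maximum is L = 6, with |L_tot| = ℏ√(6·7) = √42 ℏ.
The minimum angle with z is arccos(6/√42) ≈ 22.21°.

θ_min ≈ 22.21°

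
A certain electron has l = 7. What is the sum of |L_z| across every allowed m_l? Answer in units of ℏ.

m_l runs from −7 to 7, i.e. {-7, -6, -5, -4, -3, -2, -1, 0, 1, 2, 3, 4, 5, 6, 7}.
Σ|m_l| = 2(1+2+…+7) = 56.

Σ|L_z| = 56 ℏ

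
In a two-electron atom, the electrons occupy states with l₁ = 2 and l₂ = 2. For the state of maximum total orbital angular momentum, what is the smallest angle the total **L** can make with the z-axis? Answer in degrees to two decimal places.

By the triangle rule, |l₁ − l₂| ≤ L ≤ l₁ + l₂.
L ∈ {0, 1, 2, 3, 4}.
The maximum is L = 4, with |L_tot| = ℏ√(4·5) = 2√5 ℏ.
The minimum angle with z is arccos(4/√20) ≈ 26.57°.

θ_min ≈ 26.57°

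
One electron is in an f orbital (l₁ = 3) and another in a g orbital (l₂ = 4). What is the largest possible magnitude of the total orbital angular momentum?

L runs from |3 − 4| = 1 to 3 + 4 = 7.
L ∈ {1, 2, 3, 4, 5, 6, 7}.
The largest magnitude corresponds to L = 7: |L_tot| = ℏ√(7·8) = 2√14 ℏ.

|L_tot|_max = 2√14 ℏ ≈ 7.483ℏ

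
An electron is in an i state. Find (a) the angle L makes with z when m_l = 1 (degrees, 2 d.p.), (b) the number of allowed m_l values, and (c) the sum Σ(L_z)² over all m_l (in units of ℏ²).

An i state has l = 6.
For m_l = 1: cos θ = 1/√42, θ ≈ 81.12°.
There are 2l+1 = 13 values of m_l.
Σ m_l² = 182, so Σ(L_z)² = 182 ℏ².

θ(m_l=1) ≈ 81.12°; 13 values; Σ(L_z)² = 182 ℏ²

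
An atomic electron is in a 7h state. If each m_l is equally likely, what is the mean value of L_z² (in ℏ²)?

The 7h subshell has l = 5.
m_l runs from −5 to 5, i.e. {-5, -4, -3, -2, -1, 0, 1, 2, 3, 4, 5}.
Average of L_z² over 11 states: 110/11 ℏ² = 10 ℏ².

⟨L_z²⟩ = 10 ℏ²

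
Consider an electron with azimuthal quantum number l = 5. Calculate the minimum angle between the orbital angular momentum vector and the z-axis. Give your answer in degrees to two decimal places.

|L|² = l(l+1)ℏ² = 30ℏ², so |L| = √30 ℏ.
The smallest angle corresponds to the largest L_z, i.e. m_l = l = 5, giving L_z = 5ℏ.
cos θ_min = 5/√30, so θ_min ≈ 24.09°.

θ_min ≈ 24.09°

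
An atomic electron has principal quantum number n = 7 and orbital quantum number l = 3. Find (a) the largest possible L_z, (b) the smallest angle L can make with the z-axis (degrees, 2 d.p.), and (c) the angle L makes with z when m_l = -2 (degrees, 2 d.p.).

L_z,max = lℏ = 3ℏ.
cos θ_min = 3/√12, so θ_min ≈ 30.00°.
For m_l = -2: cos θ = -2/√12, θ ≈ 125.26°.

L_z,max = 3ℏ; θ_min ≈ 30.00°; θ(m_l=-2) ≈ 125.26°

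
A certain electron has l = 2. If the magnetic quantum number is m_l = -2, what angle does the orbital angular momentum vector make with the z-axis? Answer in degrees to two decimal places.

θ ≈ 144.74°

|L| = ℏ√(l(l+1)) = √6 ℏ.
L_z = m_l ℏ = −2ℏ.
cos θ = L_z/|L| = -2/√6, so θ ≈ 144.74°.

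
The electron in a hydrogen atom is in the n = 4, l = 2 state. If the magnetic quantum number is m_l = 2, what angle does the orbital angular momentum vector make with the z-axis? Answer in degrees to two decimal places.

|L|² = l(l+1)ℏ² = 6ℏ², so |L| = √6 ℏ.
L_z = m_l ℏ = 2ℏ.
cos θ = L_z/|L| = 2/√6, so θ ≈ 35.26°.

θ ≈ 35.26°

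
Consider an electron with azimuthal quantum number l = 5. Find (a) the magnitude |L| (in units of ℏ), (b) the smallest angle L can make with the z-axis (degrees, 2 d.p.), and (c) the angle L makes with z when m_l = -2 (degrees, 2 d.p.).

|L| = √30 ℏ ≈ 5.477ℏ; θ_min ≈ 24.09°; θ(m_l=-2) ≈ 111.42°

|L| = ℏ√(5·6) = √30 ℏ ≈ 5.477ℏ.
cos θ_min = 5/√30, so θ_min ≈ 24.09°.
For m_l = -2: cos θ = -2/√30, θ ≈ 111.42°.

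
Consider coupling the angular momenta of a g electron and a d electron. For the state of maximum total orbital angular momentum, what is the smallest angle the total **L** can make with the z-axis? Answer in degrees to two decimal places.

By the triangle rule, |l₁ − l₂| ≤ L ≤ l₁ + l₂.
L ∈ {2, 3, 4, 5, 6}.
The maximum is L = 6, with |L_tot| = ℏ√(6·7) = √42 ℏ.
The minimum angle with z is arccos(6/√42) ≈ 22.21°.

θ_min ≈ 22.21°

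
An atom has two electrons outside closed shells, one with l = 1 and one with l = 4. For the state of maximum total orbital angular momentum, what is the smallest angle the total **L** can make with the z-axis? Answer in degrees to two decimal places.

By the triangle rule, |l₁ − l₂| ≤ L ≤ l₁ + l₂.
L ∈ {3, 4, 5}.
The maximum is L = 5, with |L_tot| = ℏ√(5·6) = √30 ℏ.
The minimum angle with z is arccos(5/√30) ≈ 24.09°.

θ_min ≈ 24.09°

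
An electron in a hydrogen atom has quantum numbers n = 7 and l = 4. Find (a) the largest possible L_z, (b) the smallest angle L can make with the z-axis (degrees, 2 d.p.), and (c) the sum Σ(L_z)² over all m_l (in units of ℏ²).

L_z,max = lℏ = 4ℏ.
cos θ_min = 4/√20, so θ_min ≈ 26.57°.
Σ m_l² = 60, so Σ(L_z)² = 60 ℏ².

L_z,max = 4ℏ; θ_min ≈ 26.57°; Σ(L_z)² = 60 ℏ²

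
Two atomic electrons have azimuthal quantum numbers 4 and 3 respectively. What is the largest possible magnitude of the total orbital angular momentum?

Angular momentum addition gives L = |l₁ − l₂|, …, l₁ + l₂.
L ∈ {1, 2, 3, 4, 5, 6, 7}.
The largest magnitude corresponds to L = 7: |L_tot| = ℏ√(7·8) = 2√14 ℏ.

|L_tot|_max = 2√14 ℏ ≈ 7.483ℏ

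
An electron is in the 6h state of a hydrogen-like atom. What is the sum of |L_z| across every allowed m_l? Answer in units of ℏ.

Σ|L_z| = 30 ℏ

The 6h subshell has l = 5.
m_l runs from −5 to 5, i.e. {-5, -4, -3, -2, -1, 0, 1, 2, 3, 4, 5}.
Σ|m_l| = 2(1+2+…+5) = 30.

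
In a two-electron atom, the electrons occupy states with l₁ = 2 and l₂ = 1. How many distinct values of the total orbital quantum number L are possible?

3

Angular momentum addition gives L = |l₁ − l₂|, …, l₁ + l₂.
So L can be 1, 2, 3.
That is 3 values.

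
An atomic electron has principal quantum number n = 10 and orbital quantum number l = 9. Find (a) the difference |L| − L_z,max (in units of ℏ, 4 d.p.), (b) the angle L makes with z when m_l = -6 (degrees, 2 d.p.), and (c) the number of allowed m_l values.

|L| − L_z,max = (3√10 − 9)ℏ ≈ 0.4868ℏ.
For m_l = -6: cos θ = -6/√90, θ ≈ 129.23°.
There are 2l+1 = 19 values of m_l.

|L|−L_z,max ≈ 0.4868ℏ; θ(m_l=-6) ≈ 129.23°; 19 values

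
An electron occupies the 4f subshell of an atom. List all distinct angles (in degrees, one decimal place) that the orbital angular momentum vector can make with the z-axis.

4f means n = 4, l = 3.
|L| = √(l(l+1)) ℏ = 2√3 ℏ.
cos θ = m_l/√12 for each m_l ∈ {-3, -2, -1, 0, 1, 2, 3}.

θ ∈ {30.0°, 54.7°, 73.2°, 90.0°, 106.8°, 125.3°, 150.0°}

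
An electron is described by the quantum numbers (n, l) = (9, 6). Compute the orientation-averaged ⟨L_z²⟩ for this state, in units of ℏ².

⟨L_z²⟩ = 14 ℏ²

The allowed m_l values are -6, -5, -4, -3, -2, -1, 0, 1, 2, 3, 4, 5, 6.
Average of L_z² over 13 states: 182/13 ℏ² = 14 ℏ².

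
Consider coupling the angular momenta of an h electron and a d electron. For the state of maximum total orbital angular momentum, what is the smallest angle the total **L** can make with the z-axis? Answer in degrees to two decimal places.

Angular momentum addition gives L = |l₁ − l₂|, …, l₁ + l₂.
So L can be 3, 4, 5, 6, 7.
The maximum is L = 7, with |L_tot| = ℏ√(7·8) = 2√14 ℏ.
The minimum angle with z is arccos(7/√56) ≈ 20.70°.

θ_min ≈ 20.70°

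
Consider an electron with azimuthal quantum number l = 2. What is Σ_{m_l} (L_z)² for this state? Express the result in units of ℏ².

m_l ∈ {-2, -1, 0, 1, 2}.
Σ m_l² = 2·(1 + 4) = 10.

Σ(L_z)² = 10 ℏ²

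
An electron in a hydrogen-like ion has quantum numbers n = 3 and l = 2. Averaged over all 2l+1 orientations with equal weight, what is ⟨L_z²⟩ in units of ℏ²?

⟨L_z²⟩ = 2 ℏ²

m_l runs from −2 to 2, i.e. {-2, -1, 0, 1, 2}.
⟨L_z²⟩ = ℏ²·l(l+1)/3 = 2ℏ².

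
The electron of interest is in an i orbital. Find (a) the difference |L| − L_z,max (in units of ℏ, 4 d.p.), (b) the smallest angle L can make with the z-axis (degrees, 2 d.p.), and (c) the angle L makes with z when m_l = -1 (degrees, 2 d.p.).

|L|−L_z,max ≈ 0.4807ℏ; θ_min ≈ 22.21°; θ(m_l=-1) ≈ 98.88°

For an i orbital, l = 6.
|L| − L_z,max = (√42 − 6)ℏ ≈ 0.4807ℏ.
cos θ_min = 6/√42, so θ_min ≈ 22.21°.
For m_l = -1: cos θ = -1/√42, θ ≈ 98.88°.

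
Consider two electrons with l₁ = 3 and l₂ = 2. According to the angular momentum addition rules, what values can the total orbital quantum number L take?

L = 1, 2, 3, 4, 5

By the triangle rule, |l₁ − l₂| ≤ L ≤ l₁ + l₂.
L ∈ {1, 2, 3, 4, 5}.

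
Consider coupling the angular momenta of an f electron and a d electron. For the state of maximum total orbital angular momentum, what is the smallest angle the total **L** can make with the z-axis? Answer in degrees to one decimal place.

L runs from |3 − 2| = 1 to 3 + 2 = 5.
L ∈ {1, 2, 3, 4, 5}.
The maximum is L = 5, with |L_tot| = ℏ√(5·6) = √30 ℏ.
The minimum angle with z is arccos(5/√30) ≈ 24.1°.

θ_min ≈ 24.1°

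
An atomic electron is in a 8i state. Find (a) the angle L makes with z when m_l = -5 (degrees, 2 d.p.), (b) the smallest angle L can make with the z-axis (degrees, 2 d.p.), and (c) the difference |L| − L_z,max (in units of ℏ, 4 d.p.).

θ(m_l=-5) ≈ 140.49°; θ_min ≈ 22.21°; |L|−L_z,max ≈ 0.4807ℏ

For 8i, l = 6.
For m_l = -5: cos θ = -5/√42, θ ≈ 140.49°.
cos θ_min = 6/√42, so θ_min ≈ 22.21°.
|L| − L_z,max = (√42 − 6)ℏ ≈ 0.4807ℏ.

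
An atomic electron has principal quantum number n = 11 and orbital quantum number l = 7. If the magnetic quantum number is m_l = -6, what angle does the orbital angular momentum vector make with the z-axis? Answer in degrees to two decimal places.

|L| = √(l(l+1)) ℏ = 2√14 ℏ.
L_z = m_l ℏ = −6ℏ.
cos θ = L_z/|L| = -6/√56, so θ ≈ 143.30°.

θ ≈ 143.30°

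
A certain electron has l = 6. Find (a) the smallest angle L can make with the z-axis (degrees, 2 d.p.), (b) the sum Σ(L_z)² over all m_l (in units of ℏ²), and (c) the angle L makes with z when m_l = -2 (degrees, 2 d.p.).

θ_min ≈ 22.21°; Σ(L_z)² = 182 ℏ²; θ(m_l=-2) ≈ 107.98°

cos θ_min = 6/√42, so θ_min ≈ 22.21°.
Σ m_l² = 182, so Σ(L_z)² = 182 ℏ².
For m_l = -2: cos θ = -2/√42, θ ≈ 107.98°.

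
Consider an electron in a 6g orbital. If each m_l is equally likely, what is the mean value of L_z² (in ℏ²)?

⟨L_z²⟩ = 6.667 ℏ²

For 6g, l = 4.
The allowed m_l values are -4, -3, -2, -1, 0, 1, 2, 3, 4.
⟨L_z²⟩ = ℏ²·l(l+1)/3 = 6.667ℏ².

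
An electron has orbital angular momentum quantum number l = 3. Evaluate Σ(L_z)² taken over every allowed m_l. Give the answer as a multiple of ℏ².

m_l runs from −3 to 3, i.e. {-3, -2, -1, 0, 1, 2, 3}.
Σ m_l² = 2·(1 + 4 + 9) = 28.

Σ(L_z)² = 28 ℏ²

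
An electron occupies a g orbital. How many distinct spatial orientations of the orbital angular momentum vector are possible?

9

A g state has l = 4.
The number of m_l values is 2l + 1 = 2·4 + 1 = 9.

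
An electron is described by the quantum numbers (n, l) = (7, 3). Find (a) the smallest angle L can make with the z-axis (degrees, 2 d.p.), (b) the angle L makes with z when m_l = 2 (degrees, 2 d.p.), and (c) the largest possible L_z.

θ_min ≈ 30.00°; θ(m_l=2) ≈ 54.74°; L_z,max = 3ℏ

cos θ_min = 3/√12, so θ_min ≈ 30.00°.
For m_l = 2: cos θ = 2/√12, θ ≈ 54.74°.
L_z,max = lℏ = 3ℏ.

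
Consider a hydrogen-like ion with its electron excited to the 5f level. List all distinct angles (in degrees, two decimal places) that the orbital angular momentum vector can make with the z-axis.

θ ∈ {30.00°, 54.74°, 73.22°, 90.00°, 106.78°, 125.26°, 150.00°}

The 5f level has l = 3.
|L| = ℏ√(l(l+1)) = 2√3 ℏ.
cos θ = m_l/√12 for each m_l ∈ {-3, -2, -1, 0, 1, 2, 3}.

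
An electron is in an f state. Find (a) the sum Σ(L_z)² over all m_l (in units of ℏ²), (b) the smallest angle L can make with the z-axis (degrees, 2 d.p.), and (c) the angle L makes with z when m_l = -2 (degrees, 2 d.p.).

Σ(L_z)² = 28 ℏ²; θ_min ≈ 30.00°; θ(m_l=-2) ≈ 125.26°

An f state has l = 3.
Σ m_l² = 28, so Σ(L_z)² = 28 ℏ².
cos θ_min = 3/√12, so θ_min ≈ 30.00°.
For m_l = -2: cos θ = -2/√12, θ ≈ 125.26°.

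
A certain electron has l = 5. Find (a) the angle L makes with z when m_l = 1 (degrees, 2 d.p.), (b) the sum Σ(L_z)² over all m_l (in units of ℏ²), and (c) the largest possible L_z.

For m_l = 1: cos θ = 1/√30, θ ≈ 79.48°.
Σ m_l² = 110, so Σ(L_z)² = 110 ℏ².
L_z,max = lℏ = 5ℏ.

θ(m_l=1) ≈ 79.48°; Σ(L_z)² = 110 ℏ²; L_z,max = 5ℏ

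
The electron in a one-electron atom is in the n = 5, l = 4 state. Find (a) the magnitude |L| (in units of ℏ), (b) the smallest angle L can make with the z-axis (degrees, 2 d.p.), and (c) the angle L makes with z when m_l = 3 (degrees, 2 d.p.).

|L| = ℏ√(4·5) = 2√5 ℏ ≈ 4.472ℏ.
cos θ_min = 4/√20, so θ_min ≈ 26.57°.
For m_l = 3: cos θ = 3/√20, θ ≈ 47.87°.

|L| = 2√5 ℏ ≈ 4.472ℏ; θ_min ≈ 26.57°; θ(m_l=3) ≈ 47.87°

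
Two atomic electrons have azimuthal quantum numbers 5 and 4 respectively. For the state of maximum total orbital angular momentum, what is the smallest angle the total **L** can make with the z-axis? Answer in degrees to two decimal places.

Angular momentum addition gives L = |l₁ − l₂|, …, l₁ + l₂.
L ∈ {1, 2, 3, 4, 5, 6, 7, 8, 9}.
The maximum is L = 9, with |L_tot| = ℏ√(9·10) = 3√10 ℏ.
The minimum angle with z is arccos(9/√90) ≈ 18.43°.

θ_min ≈ 18.43°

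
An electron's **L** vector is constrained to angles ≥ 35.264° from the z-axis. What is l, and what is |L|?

l = 2, |L| = √6 ℏ ≈ 2.449ℏ

cos²θ_min = l/(l+1) = 0.6667.
Thus l = 0.6667/(1 − 0.6667) ≈ 2.
Then |L| = ℏ√(2·3) = √6 ℏ.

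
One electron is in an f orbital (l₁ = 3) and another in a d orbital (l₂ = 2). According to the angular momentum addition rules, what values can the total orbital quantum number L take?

By the triangle rule, |l₁ − l₂| ≤ L ≤ l₁ + l₂.
L ∈ {1, 2, 3, 4, 5}.

L = 1, 2, 3, 4, 5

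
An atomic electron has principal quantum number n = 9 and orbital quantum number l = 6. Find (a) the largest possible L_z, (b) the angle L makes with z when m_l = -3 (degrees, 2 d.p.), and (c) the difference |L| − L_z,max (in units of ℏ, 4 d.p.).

L_z,max = 6ℏ; θ(m_l=-3) ≈ 117.58°; |L|−L_z,max ≈ 0.4807ℏ

L_z,max = lℏ = 6ℏ.
For m_l = -3: cos θ = -3/√42, θ ≈ 117.58°.
|L| − L_z,max = (√42 − 6)ℏ ≈ 0.4807ℏ.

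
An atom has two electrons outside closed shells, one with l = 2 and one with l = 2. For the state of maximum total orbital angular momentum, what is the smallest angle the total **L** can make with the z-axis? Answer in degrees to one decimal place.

θ_min ≈ 26.6°

L runs from |2 − 2| = 0 to 2 + 2 = 4.
Allowed values: L = 0, 1, 2, 3, 4.
The maximum is L = 4, with |L_tot| = ℏ√(4·5) = 2√5 ℏ.
The minimum angle with z is arccos(4/√20) ≈ 26.6°.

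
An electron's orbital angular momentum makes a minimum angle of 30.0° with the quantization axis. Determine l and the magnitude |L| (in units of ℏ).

cos θ_min = l/√(l(l+1)) = √(l/(l+1)), so l/(l+1) = cos²(30.0°) = 0.7500.
Solving: l = 3.
Then |L| = ℏ√(3·4) = 2√3 ℏ.

l = 3, |L| = 2√3 ℏ ≈ 3.464ℏ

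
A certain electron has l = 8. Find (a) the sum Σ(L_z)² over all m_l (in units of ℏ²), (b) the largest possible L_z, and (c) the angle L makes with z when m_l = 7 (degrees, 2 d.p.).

Σ(L_z)² = 408 ℏ²; L_z,max = 8ℏ; θ(m_l=7) ≈ 34.42°

Σ m_l² = 408, so Σ(L_z)² = 408 ℏ².
L_z,max = lℏ = 8ℏ.
For m_l = 7: cos θ = 7/√72, θ ≈ 34.42°.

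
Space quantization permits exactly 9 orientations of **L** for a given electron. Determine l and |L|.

l = 4, |L| = 2√5 ℏ ≈ 4.472ℏ

Since there are 2l+1 = 9 values of m_l, l = 4.
Then |L| = √(l(l+1)) ℏ = 2√5 ℏ.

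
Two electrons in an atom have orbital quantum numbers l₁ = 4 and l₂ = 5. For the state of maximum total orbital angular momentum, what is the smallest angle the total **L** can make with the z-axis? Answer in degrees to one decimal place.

θ_min ≈ 18.4°

Angular momentum addition gives L = |l₁ − l₂|, …, l₁ + l₂.
Allowed values: L = 1, 2, 3, 4, 5, 6, 7, 8, 9.
The maximum is L = 9, with |L_tot| = ℏ√(9·10) = 3√10 ℏ.
The minimum angle with z is arccos(9/√90) ≈ 18.4°.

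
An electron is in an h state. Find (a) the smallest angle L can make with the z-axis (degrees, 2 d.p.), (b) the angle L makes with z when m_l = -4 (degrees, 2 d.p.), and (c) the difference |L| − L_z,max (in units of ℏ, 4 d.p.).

θ_min ≈ 24.09°; θ(m_l=-4) ≈ 136.91°; |L|−L_z,max ≈ 0.4772ℏ

For an h orbital, l = 5.
cos θ_min = 5/√30, so θ_min ≈ 24.09°.
For m_l = -4: cos θ = -4/√30, θ ≈ 136.91°.
|L| − L_z,max = (√30 − 5)ℏ ≈ 0.4772ℏ.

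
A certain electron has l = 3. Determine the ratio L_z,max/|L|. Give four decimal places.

L_z,max/|L| = 0.8660

|L| = 2√3 ℏ ≈ 3.4641ℏ, while L_z,max = lℏ = 3ℏ.
L_z,max/|L| = 3/√12 = 0.8660.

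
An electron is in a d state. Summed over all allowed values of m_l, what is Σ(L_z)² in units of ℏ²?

For a d orbital, l = 2.
m_l runs from −2 to 2, i.e. {-2, -1, 0, 1, 2}.
Σ m_l² = 2·(1 + 4) = 10.

Σ(L_z)² = 10 ℏ²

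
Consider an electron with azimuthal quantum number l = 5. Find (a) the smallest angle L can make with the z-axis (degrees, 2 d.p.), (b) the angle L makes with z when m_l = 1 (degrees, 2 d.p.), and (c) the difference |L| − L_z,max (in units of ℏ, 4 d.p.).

θ_min ≈ 24.09°; θ(m_l=1) ≈ 79.48°; |L|−L_z,max ≈ 0.4772ℏ

cos θ_min = 5/√30, so θ_min ≈ 24.09°.
For m_l = 1: cos θ = 1/√30, θ ≈ 79.48°.
|L| − L_z,max = (√30 − 5)ℏ ≈ 0.4772ℏ.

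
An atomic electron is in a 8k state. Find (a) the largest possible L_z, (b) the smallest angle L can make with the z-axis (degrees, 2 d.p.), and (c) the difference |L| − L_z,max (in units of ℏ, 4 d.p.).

L_z,max = 7ℏ; θ_min ≈ 20.70°; |L|−L_z,max ≈ 0.4833ℏ

8k means n = 8, l = 7.
L_z,max = lℏ = 7ℏ.
cos θ_min = 7/√56, so θ_min ≈ 20.70°.
|L| − L_z,max = (2√14 − 7)ℏ ≈ 0.4833ℏ.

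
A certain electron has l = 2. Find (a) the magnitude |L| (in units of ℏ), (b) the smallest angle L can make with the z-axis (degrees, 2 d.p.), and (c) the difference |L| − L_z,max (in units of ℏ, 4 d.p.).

|L| = ℏ√(2·3) = √6 ℏ ≈ 2.449ℏ.
cos θ_min = 2/√6, so θ_min ≈ 35.26°.
|L| − L_z,max = (√6 − 2)ℏ ≈ 0.4495ℏ.

|L| = √6 ℏ ≈ 2.449ℏ; θ_min ≈ 35.26°; |L|−L_z,max ≈ 0.4495ℏ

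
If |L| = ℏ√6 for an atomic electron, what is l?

l = 2

(|L|/ℏ)² = l(l+1) = 6.
The positive root is l = 2.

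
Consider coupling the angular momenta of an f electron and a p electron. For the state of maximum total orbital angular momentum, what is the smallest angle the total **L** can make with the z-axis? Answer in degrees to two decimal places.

θ_min ≈ 26.57°

Angular momentum addition gives L = |l₁ − l₂|, …, l₁ + l₂.
Allowed values: L = 2, 3, 4.
The maximum is L = 4, with |L_tot| = ℏ√(4·5) = 2√5 ℏ.
The minimum angle with z is arccos(4/√20) ≈ 26.57°.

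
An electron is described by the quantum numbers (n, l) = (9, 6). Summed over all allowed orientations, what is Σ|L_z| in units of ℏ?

Σ|L_z| = 42 ℏ

m_l runs from −6 to 6, i.e. {-6, -5, -4, -3, -2, -1, 0, 1, 2, 3, 4, 5, 6}.
Σ|m_l| = l(l+1) = 42.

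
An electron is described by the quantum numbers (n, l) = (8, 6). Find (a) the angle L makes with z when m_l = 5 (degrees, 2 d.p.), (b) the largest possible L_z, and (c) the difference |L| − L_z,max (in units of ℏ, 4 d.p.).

For m_l = 5: cos θ = 5/√42, θ ≈ 39.51°.
L_z,max = lℏ = 6ℏ.
|L| − L_z,max = (√42 − 6)ℏ ≈ 0.4807ℏ.

θ(m_l=5) ≈ 39.51°; L_z,max = 6ℏ; |L|−L_z,max ≈ 0.4807ℏ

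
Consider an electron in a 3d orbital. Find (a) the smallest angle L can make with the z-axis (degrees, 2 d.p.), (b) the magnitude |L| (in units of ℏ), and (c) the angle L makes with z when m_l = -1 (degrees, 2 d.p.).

3d means n = 3, l = 2.
cos θ_min = 2/√6, so θ_min ≈ 35.26°.
|L| = ℏ√(2·3) = √6 ℏ ≈ 2.449ℏ.
For m_l = -1: cos θ = -1/√6, θ ≈ 114.09°.

θ_min ≈ 35.26°; |L| = √6 ℏ ≈ 2.449ℏ; θ(m_l=-1) ≈ 114.09°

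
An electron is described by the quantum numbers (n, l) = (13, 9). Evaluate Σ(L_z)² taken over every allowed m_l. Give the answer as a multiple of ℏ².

Σ(L_z)² = 570 ℏ²

m_l ∈ {-9, -8, -7, -6, -5, -4, -3, -2, -1, 0, 1, 2, 3, 4, 5, 6, 7, 8, 9}.
Summing m² from −9 to 9: Σ m_l² = 570.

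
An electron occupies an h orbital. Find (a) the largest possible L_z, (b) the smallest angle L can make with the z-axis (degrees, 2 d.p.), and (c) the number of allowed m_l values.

L_z,max = 5ℏ; θ_min ≈ 24.09°; 11 values

For an h orbital, l = 5.
L_z,max = lℏ = 5ℏ.
cos θ_min = 5/√30, so θ_min ≈ 24.09°.
There are 2l+1 = 11 values of m_l.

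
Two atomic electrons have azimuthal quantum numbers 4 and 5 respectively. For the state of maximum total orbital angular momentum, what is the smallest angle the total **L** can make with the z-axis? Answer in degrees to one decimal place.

Angular momentum addition gives L = |l₁ − l₂|, …, l₁ + l₂.
So L can be 1, 2, 3, 4, 5, 6, 7, 8, 9.
The maximum is L = 9, with |L_tot| = ℏ√(9·10) = 3√10 ℏ.
The minimum angle with z is arccos(9/√90) ≈ 18.4°.

θ_min ≈ 18.4°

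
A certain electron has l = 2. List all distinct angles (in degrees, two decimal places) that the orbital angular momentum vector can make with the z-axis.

|L| = √(l(l+1)) ℏ = √6 ℏ.
cos θ = m_l/√6 for each m_l ∈ {-2, -1, 0, 1, 2}.

θ ∈ {35.26°, 65.91°, 90.00°, 114.09°, 144.74°}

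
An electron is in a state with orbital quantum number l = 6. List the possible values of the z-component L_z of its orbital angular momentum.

L_z ∈ {−6ℏ, −5ℏ, −4ℏ, −3ℏ, −2ℏ, −ℏ, 0, ℏ, 2ℏ, 3ℏ, 4ℏ, 5ℏ, 6ℏ}

L_z = m_l ℏ with m_l ranging from −l to +l in integer steps.
For l = 6: m_l ∈ {-6, -5, -4, -3, -2, -1, 0, 1, 2, 3, 4, 5, 6}.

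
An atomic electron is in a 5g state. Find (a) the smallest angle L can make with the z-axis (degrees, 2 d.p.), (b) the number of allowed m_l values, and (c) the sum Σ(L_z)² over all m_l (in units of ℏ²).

For 5g, l = 4.
cos θ_min = 4/√20, so θ_min ≈ 26.57°.
There are 2l+1 = 9 values of m_l.
Σ m_l² = 60, so Σ(L_z)² = 60 ℏ².

θ_min ≈ 26.57°; 9 values; Σ(L_z)² = 60 ℏ²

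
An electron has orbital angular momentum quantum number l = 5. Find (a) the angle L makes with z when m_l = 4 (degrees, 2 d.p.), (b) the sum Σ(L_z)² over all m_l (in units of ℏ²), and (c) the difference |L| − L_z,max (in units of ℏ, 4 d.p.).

For m_l = 4: cos θ = 4/√30, θ ≈ 43.09°.
Σ m_l² = 110, so Σ(L_z)² = 110 ℏ².
|L| − L_z,max = (√30 − 5)ℏ ≈ 0.4772ℏ.

θ(m_l=4) ≈ 43.09°; Σ(L_z)² = 110 ℏ²; |L|−L_z,max ≈ 0.4772ℏ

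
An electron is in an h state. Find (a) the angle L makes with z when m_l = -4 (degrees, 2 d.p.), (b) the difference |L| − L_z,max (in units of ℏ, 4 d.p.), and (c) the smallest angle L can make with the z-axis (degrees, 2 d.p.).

An h state has l = 5.
For m_l = -4: cos θ = -4/√30, θ ≈ 136.91°.
|L| − L_z,max = (√30 − 5)ℏ ≈ 0.4772ℏ.
cos θ_min = 5/√30, so θ_min ≈ 24.09°.

θ(m_l=-4) ≈ 136.91°; |L|−L_z,max ≈ 0.4772ℏ; θ_min ≈ 24.09°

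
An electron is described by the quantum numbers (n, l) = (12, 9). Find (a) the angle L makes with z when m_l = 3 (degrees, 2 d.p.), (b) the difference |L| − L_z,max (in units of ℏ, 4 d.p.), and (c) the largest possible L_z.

For m_l = 3: cos θ = 3/√90, θ ≈ 71.57°.
|L| − L_z,max = (3√10 − 9)ℏ ≈ 0.4868ℏ.
L_z,max = lℏ = 9ℏ.

θ(m_l=3) ≈ 71.57°; |L|−L_z,max ≈ 0.4868ℏ; L_z,max = 9ℏ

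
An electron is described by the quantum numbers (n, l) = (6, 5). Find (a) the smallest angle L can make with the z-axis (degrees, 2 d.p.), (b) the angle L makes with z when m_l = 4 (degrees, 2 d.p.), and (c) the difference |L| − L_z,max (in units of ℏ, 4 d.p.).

θ_min ≈ 24.09°; θ(m_l=4) ≈ 43.09°; |L|−L_z,max ≈ 0.4772ℏ

cos θ_min = 5/√30, so θ_min ≈ 24.09°.
For m_l = 4: cos θ = 4/√30, θ ≈ 43.09°.
|L| − L_z,max = (√30 − 5)ℏ ≈ 0.4772ℏ.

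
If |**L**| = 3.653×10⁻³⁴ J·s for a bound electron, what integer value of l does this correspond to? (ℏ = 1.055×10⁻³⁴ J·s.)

l = 3

Dividing by ℏ: |L|/ℏ ≈ 3.463.
(|L|/ℏ)² = l(l+1) ≈ 11.99 ⇒ l = 3.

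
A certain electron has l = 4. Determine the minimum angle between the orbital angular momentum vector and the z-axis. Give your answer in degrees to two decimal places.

|L| = √(l(l+1)) ℏ = 2√5 ℏ.
The smallest angle corresponds to the largest L_z, i.e. m_l = l = 4, giving L_z = 4ℏ.
cos θ_min = 4/√20, so θ_min ≈ 26.57°.

θ_min ≈ 26.57°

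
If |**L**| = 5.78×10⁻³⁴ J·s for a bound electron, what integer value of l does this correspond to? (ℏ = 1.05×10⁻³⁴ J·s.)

|L|/ℏ = (5.78×10⁻³⁴)/(1.05×10⁻³⁴) ≈ 5.505.
(|L|/ℏ)² = l(l+1) ≈ 30.30 ⇒ l = 5.

l = 5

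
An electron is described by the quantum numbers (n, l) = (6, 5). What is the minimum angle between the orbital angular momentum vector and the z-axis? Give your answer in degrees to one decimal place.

|L|² = l(l+1)ℏ² = 30ℏ², so |L| = √30 ℏ.
The smallest angle corresponds to the largest L_z, i.e. m_l = l = 5, giving L_z = 5ℏ.
cos θ_min = 5/√30, so θ_min ≈ 24.1°.

θ_min ≈ 24.1°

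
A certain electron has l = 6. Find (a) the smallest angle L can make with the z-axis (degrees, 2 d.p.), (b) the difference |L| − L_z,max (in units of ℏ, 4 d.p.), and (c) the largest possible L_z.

θ_min ≈ 22.21°; |L|−L_z,max ≈ 0.4807ℏ; L_z,max = 6ℏ

cos θ_min = 6/√42, so θ_min ≈ 22.21°.
|L| − L_z,max = (√42 − 6)ℏ ≈ 0.4807ℏ.
L_z,max = lℏ = 6ℏ.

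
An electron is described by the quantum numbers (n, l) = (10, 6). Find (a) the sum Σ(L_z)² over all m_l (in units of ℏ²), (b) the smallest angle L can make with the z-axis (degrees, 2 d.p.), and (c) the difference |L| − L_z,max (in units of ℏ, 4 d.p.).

Σ m_l² = 182, so Σ(L_z)² = 182 ℏ².
cos θ_min = 6/√42, so θ_min ≈ 22.21°.
|L| − L_z,max = (√42 − 6)ℏ ≈ 0.4807ℏ.

Σ(L_z)² = 182 ℏ²; θ_min ≈ 22.21°; |L|−L_z,max ≈ 0.4807ℏ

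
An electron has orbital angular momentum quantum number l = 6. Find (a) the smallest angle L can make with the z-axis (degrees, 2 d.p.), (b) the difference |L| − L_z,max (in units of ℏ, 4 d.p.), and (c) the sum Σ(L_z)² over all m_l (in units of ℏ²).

cos θ_min = 6/√42, so θ_min ≈ 22.21°.
|L| − L_z,max = (√42 − 6)ℏ ≈ 0.4807ℏ.
Σ m_l² = 182, so Σ(L_z)² = 182 ℏ².

θ_min ≈ 22.21°; |L|−L_z,max ≈ 0.4807ℏ; Σ(L_z)² = 182 ℏ²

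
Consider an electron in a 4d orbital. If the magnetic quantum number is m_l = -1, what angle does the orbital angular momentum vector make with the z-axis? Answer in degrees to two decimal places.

θ ≈ 114.09°

4d means n = 4, l = 2.
|L|² = l(l+1)ℏ² = 6ℏ², so |L| = √6 ℏ.
L_z = m_l ℏ = −1ℏ.
cos θ = L_z/|L| = -1/√6, so θ ≈ 114.09°.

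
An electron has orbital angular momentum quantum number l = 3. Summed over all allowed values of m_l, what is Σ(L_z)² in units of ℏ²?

Σ(L_z)² = 28 ℏ²

m_l ∈ {-3, -2, -1, 0, 1, 2, 3}.
Summing m² from −3 to 3: Σ m_l² = 28.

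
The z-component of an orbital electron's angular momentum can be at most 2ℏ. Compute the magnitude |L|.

|L| = √6 ℏ ≈ 2.449ℏ

The maximum L_z equals lℏ, giving l = 2.
|L| = √(l(l+1)) ℏ = √6 ℏ.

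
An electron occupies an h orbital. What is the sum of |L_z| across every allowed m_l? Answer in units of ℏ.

An h state has l = 5.
The allowed m_l values are -5, -4, -3, -2, -1, 0, 1, 2, 3, 4, 5.
Σ|m_l| = l(l+1) = 30.

Σ|L_z| = 30 ℏ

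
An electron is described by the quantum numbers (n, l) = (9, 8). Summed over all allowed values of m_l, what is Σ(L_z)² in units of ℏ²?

Σ(L_z)² = 408 ℏ²

m_l runs from −8 to 8, i.e. {-8, -7, -6, -5, -4, -3, -2, -1, 0, 1, 2, 3, 4, 5, 6, 7, 8}.
Σ m_l² = 2·(1 + 4 + 9 + 16 + 25 + 36 + 49 + 64) = 408.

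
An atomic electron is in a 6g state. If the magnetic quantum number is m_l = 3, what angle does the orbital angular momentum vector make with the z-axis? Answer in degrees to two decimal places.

6g means n = 6, l = 4.
|L| = ℏ√(l(l+1)) = 2√5 ℏ.
L_z = m_l ℏ = 3ℏ.
cos θ = L_z/|L| = 3/√20, so θ ≈ 47.87°.

θ ≈ 47.87°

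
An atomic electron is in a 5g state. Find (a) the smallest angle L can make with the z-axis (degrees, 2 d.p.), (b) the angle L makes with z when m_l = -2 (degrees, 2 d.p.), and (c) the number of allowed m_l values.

θ_min ≈ 26.57°; θ(m_l=-2) ≈ 116.57°; 9 values

5g means n = 5, l = 4.
cos θ_min = 4/√20, so θ_min ≈ 26.57°.
For m_l = -2: cos θ = -2/√20, θ ≈ 116.57°.
There are 2l+1 = 9 values of m_l.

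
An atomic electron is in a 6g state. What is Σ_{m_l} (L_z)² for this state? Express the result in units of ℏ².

For 6g, l = 4.
The allowed m_l values are -4, -3, -2, -1, 0, 1, 2, 3, 4.
Summing m² from −4 to 4: Σ m_l² = 60.

Σ(L_z)² = 60 ℏ²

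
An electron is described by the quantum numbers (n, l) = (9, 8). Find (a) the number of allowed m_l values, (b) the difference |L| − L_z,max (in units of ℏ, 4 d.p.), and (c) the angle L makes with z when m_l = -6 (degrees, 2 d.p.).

17 values; |L|−L_z,max ≈ 0.4853ℏ; θ(m_l=-6) ≈ 135.00°

There are 2l+1 = 17 values of m_l.
|L| − L_z,max = (6√2 − 8)ℏ ≈ 0.4853ℏ.
For m_l = -6: cos θ = -6/√72, θ ≈ 135.00°.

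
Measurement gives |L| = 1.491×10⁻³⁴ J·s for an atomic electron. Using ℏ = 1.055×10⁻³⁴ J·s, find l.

l = 1

In units of ℏ, |L| ≈ 1.413.
l(l+1) ≈ 1.413² ≈ 2.00, so l = 1.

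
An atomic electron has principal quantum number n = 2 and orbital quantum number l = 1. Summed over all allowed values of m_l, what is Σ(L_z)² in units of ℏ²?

m_l ∈ {-1, 0, 1}.
Summing m² from −1 to 1: Σ m_l² = 2.

Σ(L_z)² = 2 ℏ²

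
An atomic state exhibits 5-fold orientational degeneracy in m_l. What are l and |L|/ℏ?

l = 2, |L| = √6 ℏ ≈ 2.449ℏ

2l + 1 = 5 ⇒ l = 2.
Then |L| = √(l(l+1)) ℏ = √6 ℏ.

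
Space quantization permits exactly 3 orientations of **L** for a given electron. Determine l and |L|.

2l + 1 = 3 ⇒ l = 1.
Then |L| = √(l(l+1)) ℏ = √2 ℏ.

l = 1, |L| = √2 ℏ ≈ 1.414ℏ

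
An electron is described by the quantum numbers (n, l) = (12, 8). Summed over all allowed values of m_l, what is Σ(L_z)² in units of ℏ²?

The allowed m_l values are -8, -7, -6, -5, -4, -3, -2, -1, 0, 1, 2, 3, 4, 5, 6, 7, 8.
Summing m² from −8 to 8: Σ m_l² = 408.

Σ(L_z)² = 408 ℏ²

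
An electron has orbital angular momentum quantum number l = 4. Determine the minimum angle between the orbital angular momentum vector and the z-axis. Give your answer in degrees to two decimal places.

|L| = ℏ√(l(l+1)) = 2√5 ℏ.
The smallest angle corresponds to the largest L_z, i.e. m_l = l = 4, giving L_z = 4ℏ.
cos θ_min = 4/√20, so θ_min ≈ 26.57°.

θ_min ≈ 26.57°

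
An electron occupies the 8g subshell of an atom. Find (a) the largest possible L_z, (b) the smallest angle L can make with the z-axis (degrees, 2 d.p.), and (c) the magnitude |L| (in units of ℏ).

8g means n = 8, l = 4.
L_z,max = lℏ = 4ℏ.
cos θ_min = 4/√20, so θ_min ≈ 26.57°.
|L| = ℏ√(4·5) = 2√5 ℏ ≈ 4.472ℏ.

L_z,max = 4ℏ; θ_min ≈ 26.57°; |L| = 2√5 ℏ ≈ 4.472ℏ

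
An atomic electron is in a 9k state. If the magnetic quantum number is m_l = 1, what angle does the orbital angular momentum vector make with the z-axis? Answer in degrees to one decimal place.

9k means n = 9, l = 7.
|L| = √(l(l+1)) ℏ = 2√14 ℏ.
L_z = m_l ℏ = 1ℏ.
cos θ = L_z/|L| = 1/√56, so θ ≈ 82.3°.

θ ≈ 82.3°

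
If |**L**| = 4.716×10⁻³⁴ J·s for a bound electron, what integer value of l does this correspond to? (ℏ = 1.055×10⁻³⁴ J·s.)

l = 4

|L|/ℏ = (4.716×10⁻³⁴)/(1.055×10⁻³⁴) ≈ 4.470.
Set l(l+1) = 19.98; the integer solution is l = 4.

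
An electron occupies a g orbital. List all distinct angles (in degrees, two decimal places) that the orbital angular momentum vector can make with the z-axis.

For a g orbital, l = 4.
|L| = √(l(l+1)) ℏ = 2√5 ℏ.
cos θ = m_l/√20 for each m_l ∈ {-4, -3, -2, -1, 0, 1, 2, 3, 4}.

θ ∈ {26.57°, 47.87°, 63.43°, 77.08°, 90.00°, 102.92°, 116.57°, 132.13°, 153.43°}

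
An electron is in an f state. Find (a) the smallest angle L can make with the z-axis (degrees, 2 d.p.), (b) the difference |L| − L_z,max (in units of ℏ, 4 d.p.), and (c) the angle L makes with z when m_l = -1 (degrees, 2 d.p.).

θ_min ≈ 30.00°; |L|−L_z,max ≈ 0.4641ℏ; θ(m_l=-1) ≈ 106.78°

The letter f corresponds to l = 3.
cos θ_min = 3/√12, so θ_min ≈ 30.00°.
|L| − L_z,max = (2√3 − 3)ℏ ≈ 0.4641ℏ.
For m_l = -1: cos θ = -1/√12, θ ≈ 106.78°.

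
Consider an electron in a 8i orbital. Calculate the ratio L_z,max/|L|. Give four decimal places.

The 8i subshell has l = 6.
|L| = √42 ℏ ≈ 6.4807ℏ, while L_z,max = lℏ = 6ℏ.
L_z,max/|L| = 6/√42 = 0.9258.

L_z,max/|L| = 0.9258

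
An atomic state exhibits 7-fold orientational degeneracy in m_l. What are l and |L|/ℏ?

7 = 2l + 1, so l = (7−1)/2 = 3.
|L| = ℏ√(l(l+1)) = ℏ√(3·4) = 2√3 ℏ.

l = 3, |L| = 2√3 ℏ ≈ 3.464ℏ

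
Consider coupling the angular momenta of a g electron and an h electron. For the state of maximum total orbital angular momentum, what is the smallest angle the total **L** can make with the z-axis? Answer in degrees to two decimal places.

Angular momentum addition gives L = |l₁ − l₂|, …, l₁ + l₂.
L ∈ {1, 2, 3, 4, 5, 6, 7, 8, 9}.
The maximum is L = 9, with |L_tot| = ℏ√(9·10) = 3√10 ℏ.
The minimum angle with z is arccos(9/√90) ≈ 18.43°.

θ_min ≈ 18.43°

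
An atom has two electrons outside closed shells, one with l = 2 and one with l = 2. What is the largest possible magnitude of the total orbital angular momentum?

The total orbital quantum number L ranges from |l₁ − l₂| to l₁ + l₂ in integer steps.
So L can be 0, 1, 2, 3, 4.
The largest magnitude corresponds to L = 4: |L_tot| = ℏ√(4·5) = 2√5 ℏ.

|L_tot|_max = 2√5 ℏ ≈ 4.472ℏ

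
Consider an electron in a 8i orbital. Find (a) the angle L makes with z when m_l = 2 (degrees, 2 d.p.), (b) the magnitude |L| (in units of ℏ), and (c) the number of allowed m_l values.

θ(m_l=2) ≈ 72.02°; |L| = √42 ℏ ≈ 6.481ℏ; 13 values

The 8i subshell has l = 6.
For m_l = 2: cos θ = 2/√42, θ ≈ 72.02°.
|L| = ℏ√(6·7) = √42 ℏ ≈ 6.481ℏ.
There are 2l+1 = 13 values of m_l.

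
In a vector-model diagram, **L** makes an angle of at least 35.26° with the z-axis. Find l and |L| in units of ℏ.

l = 2, |L| = √6 ℏ ≈ 2.449ℏ

At minimum angle, m_l = l, so cos θ = l/√(l(l+1)); cos²θ = l/(l+1) = 0.6667.
Solving: l = 2.
Then |L| = ℏ√(2·3) = √6 ℏ.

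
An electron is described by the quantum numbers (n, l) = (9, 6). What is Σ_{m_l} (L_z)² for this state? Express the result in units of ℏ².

Σ(L_z)² = 182 ℏ²

m_l runs from −6 to 6, i.e. {-6, -5, -4, -3, -2, -1, 0, 1, 2, 3, 4, 5, 6}.
Σ m_l² = 2·(1 + 4 + 9 + 16 + 25 + 36) = 182.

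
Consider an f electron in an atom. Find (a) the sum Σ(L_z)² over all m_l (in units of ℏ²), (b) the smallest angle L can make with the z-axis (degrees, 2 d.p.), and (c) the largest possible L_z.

The letter f corresponds to l = 3.
Σ m_l² = 28, so Σ(L_z)² = 28 ℏ².
cos θ_min = 3/√12, so θ_min ≈ 30.00°.
L_z,max = lℏ = 3ℏ.

Σ(L_z)² = 28 ℏ²; θ_min ≈ 30.00°; L_z,max = 3ℏ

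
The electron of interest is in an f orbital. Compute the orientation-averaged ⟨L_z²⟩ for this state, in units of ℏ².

⟨L_z²⟩ = 4 ℏ²

For an f orbital, l = 3.
The allowed m_l values are -3, -2, -1, 0, 1, 2, 3.
Average of L_z² over 7 states: 28/7 ℏ² = 4 ℏ².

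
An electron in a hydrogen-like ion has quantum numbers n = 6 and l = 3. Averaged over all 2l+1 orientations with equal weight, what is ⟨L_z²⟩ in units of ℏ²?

The allowed m_l values are -3, -2, -1, 0, 1, 2, 3.
Average of L_z² over 7 states: 28/7 ℏ² = 4 ℏ².

⟨L_z²⟩ = 4 ℏ²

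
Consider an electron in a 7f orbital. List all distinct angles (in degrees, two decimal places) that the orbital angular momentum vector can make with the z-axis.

θ ∈ {30.00°, 54.74°, 73.22°, 90.00°, 106.78°, 125.26°, 150.00°}

For 7f, l = 3.
|L| = ℏ√(l(l+1)) = 2√3 ℏ.
cos θ = m_l/√12 for each m_l ∈ {-3, -2, -1, 0, 1, 2, 3}.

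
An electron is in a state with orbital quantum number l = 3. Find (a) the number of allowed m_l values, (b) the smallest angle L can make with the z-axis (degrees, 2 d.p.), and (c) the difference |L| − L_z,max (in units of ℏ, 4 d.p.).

7 values; θ_min ≈ 30.00°; |L|−L_z,max ≈ 0.4641ℏ

There are 2l+1 = 7 values of m_l.
cos θ_min = 3/√12, so θ_min ≈ 30.00°.
|L| − L_z,max = (2√3 − 3)ℏ ≈ 0.4641ℏ.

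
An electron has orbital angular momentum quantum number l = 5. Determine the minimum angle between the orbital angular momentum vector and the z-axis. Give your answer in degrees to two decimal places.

|L| = √(l(l+1)) ℏ = √30 ℏ.
The smallest angle corresponds to the largest L_z, i.e. m_l = l = 5, giving L_z = 5ℏ.
cos θ_min = 5/√30, so θ_min ≈ 24.09°.

θ_min ≈ 24.09°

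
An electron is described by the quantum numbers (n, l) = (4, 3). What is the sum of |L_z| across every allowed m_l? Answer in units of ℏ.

Σ|L_z| = 12 ℏ

m_l runs from −3 to 3, i.e. {-3, -2, -1, 0, 1, 2, 3}.
Σ|m_l| = 2·3(3+1)/2 = 12.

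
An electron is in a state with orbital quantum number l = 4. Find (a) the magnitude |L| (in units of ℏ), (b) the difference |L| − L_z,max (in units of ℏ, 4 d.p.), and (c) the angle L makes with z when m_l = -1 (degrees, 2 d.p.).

|L| = 2√5 ℏ ≈ 4.472ℏ; |L|−L_z,max ≈ 0.4721ℏ; θ(m_l=-1) ≈ 102.92°

|L| = ℏ√(4·5) = 2√5 ℏ ≈ 4.472ℏ.
|L| − L_z,max = (2√5 − 4)ℏ ≈ 0.4721ℏ.
For m_l = -1: cos θ = -1/√20, θ ≈ 102.92°.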